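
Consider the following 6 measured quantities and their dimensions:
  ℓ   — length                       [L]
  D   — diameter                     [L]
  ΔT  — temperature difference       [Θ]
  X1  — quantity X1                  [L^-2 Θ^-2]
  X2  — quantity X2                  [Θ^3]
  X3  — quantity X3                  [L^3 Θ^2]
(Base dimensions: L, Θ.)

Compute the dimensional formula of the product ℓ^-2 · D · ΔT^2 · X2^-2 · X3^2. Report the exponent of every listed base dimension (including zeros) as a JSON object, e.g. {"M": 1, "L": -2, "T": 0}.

{"L": 5, "Θ": 0}

Dimensional matrix (L×Θ by ℓ×D×ΔT×X1×X2×X3):
  L: [ 1  1  0 -2  0  3]
  Θ: [ 0  0  1 -2  3  2]
  [L]: (-2)·1+(1)·1+(2)·0+(-2)·0+(2)·3 = 5
  [Θ]: (-2)·0+(1)·0+(2)·1+(-2)·3+(2)·2 = 0
⇒ L^5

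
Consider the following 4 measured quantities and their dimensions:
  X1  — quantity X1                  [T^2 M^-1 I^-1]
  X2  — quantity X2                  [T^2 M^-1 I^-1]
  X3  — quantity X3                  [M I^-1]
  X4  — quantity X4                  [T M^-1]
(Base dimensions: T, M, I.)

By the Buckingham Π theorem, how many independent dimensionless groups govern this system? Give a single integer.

2

Write exponents as rows T,M,I / cols X1,X2,X3,X4:
  T: [ 2  2  0  1]
  M: [-1 -1  1 -1]
  I: [-1 -1 -1  0]
Row reduction gives pivot columns X1,X3; rank = 2
4 vars − rank 2 = 2 Π groups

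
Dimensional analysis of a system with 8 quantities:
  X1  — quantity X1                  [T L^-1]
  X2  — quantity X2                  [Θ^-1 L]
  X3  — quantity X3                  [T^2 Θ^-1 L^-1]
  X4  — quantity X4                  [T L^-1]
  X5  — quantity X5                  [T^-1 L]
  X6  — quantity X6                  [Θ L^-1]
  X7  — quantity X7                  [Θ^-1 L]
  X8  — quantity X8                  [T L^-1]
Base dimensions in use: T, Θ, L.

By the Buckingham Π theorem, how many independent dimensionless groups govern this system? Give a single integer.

6

Dimensional matrix (T×Θ×L by X1×X2×X3×X4×X5×X6×X7×X8):
  T: [ 1  0  2  1 -1  0  0  1]
  Θ: [ 0 -1 -1  0  0  1 -1  0]
  L: [-1  1 -1 -1  1 -1  1 -1]
Echelon form has 2 nonzero rows (pivots: X1,X2)
n=8, r=2 ⇒ 6 dimensionless groups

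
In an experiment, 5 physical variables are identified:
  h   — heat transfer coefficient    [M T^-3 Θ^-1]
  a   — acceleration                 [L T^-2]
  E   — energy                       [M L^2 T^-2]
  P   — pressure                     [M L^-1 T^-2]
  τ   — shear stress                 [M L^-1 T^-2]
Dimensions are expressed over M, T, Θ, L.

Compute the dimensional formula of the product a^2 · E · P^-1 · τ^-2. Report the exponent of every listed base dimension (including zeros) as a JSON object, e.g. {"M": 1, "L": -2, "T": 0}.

{"M": -2, "T": 0, "Θ": 0, "L": 7}

Write exponents as rows M,T,Θ,L / cols h,a,E,P,τ:
  M: [ 1  0  1  1  1]
  T: [-3 -2 -2 -2 -2]
  Θ: [-1  0  0  0  0]
  L: [ 0  1  2 -1 -1]
  [M]: (2)·0+(1)·1+(-1)·1+(-2)·1 = -2
  [T]: (2)·-2+(1)·-2+(-1)·-2+(-2)·-2 = 0
  [Θ]: (2)·0+(1)·0+(-1)·0+(-2)·0 = 0
  [L]: (2)·1+(1)·2+(-1)·-1+(-2)·-1 = 7
⇒ M^-2 L^7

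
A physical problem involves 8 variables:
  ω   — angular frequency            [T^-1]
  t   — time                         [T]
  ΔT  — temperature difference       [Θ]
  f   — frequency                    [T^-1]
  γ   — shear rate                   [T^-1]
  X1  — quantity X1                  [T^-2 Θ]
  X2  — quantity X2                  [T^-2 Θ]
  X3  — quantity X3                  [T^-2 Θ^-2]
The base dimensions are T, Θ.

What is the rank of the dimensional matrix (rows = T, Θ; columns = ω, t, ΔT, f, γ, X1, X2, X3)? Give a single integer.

Dimensional matrix (T×Θ by ω×t×ΔT×f×γ×X1×X2×X3):
  T: [-1  1  0 -1 -1 -2 -2 -2]
  Θ: [ 0  0  1  0  0  1  1 -2]
Row reduction gives pivot columns ω,ΔT; rank = 2

2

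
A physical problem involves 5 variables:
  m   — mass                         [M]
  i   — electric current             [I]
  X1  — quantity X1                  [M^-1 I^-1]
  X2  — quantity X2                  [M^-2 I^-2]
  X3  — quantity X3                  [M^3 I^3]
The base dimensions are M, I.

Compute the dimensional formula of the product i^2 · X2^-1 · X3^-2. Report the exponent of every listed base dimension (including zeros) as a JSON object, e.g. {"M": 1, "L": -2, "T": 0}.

Write exponents as rows M,I / cols m,i,X1,X2,X3:
  M: [ 1  0 -1 -2  3]
  I: [ 0  1 -1 -2  3]
  [M]: (2)·0+(-1)·-2+(-2)·3 = -4
  [I]: (2)·1+(-1)·-2+(-2)·3 = -2
⇒ M^-4 I^-2

{"M": -4, "I": -2}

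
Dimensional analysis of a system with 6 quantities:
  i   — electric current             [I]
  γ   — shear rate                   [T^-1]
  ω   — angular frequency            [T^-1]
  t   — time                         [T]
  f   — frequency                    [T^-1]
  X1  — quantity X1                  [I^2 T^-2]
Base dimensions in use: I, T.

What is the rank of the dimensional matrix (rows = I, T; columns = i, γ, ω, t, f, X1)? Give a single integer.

2

Dimensional matrix (I×T by i×γ×ω×t×f×X1):
  I: [ 1  0  0  0  0  2]
  T: [ 0 -1 -1  1 -1 -2]
Echelon form has 2 nonzero rows (pivots: i,γ)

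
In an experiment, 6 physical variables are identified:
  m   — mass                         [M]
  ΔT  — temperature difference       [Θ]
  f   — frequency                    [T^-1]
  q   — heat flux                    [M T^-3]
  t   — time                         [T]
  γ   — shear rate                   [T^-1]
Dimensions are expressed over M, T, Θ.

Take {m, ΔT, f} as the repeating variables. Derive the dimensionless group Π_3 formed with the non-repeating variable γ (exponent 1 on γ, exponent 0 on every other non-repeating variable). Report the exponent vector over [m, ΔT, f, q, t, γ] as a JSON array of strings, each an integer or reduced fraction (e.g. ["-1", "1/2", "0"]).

Dimensional matrix (M×T×Θ by m×ΔT×f×q×t×γ):
  M: [ 1  0  0  1  0  0]
  T: [ 0  0 -1 -3  1 -1]
  Θ: [ 0  1  0  0  0  0]
RREF → pivots at {m,ΔT,f} ⇒ r = 3
Repeat: m,ΔT,f; free: q,t,γ
RREF:
  r0: [   1    0    0    1    0    0]
  r1: [   0    1    0    0    0    0]
  r2: [   0    0    1    3   -1    1]
Fix exponent of γ at 1, q at 0, t at 0; solve each RREF row for its pivot's exponent:
  r0: exp(m) + (0)·1 = 0 ⇒ exp(m) = 0
  r1: exp(ΔT) + (0)·1 = 0 ⇒ exp(ΔT) = 0
  r2: exp(f) + (1)·1 = 0 ⇒ exp(f) = -1
Π_3 = f^-1 · γ

["0", "0", "-1", "0", "0", "1"]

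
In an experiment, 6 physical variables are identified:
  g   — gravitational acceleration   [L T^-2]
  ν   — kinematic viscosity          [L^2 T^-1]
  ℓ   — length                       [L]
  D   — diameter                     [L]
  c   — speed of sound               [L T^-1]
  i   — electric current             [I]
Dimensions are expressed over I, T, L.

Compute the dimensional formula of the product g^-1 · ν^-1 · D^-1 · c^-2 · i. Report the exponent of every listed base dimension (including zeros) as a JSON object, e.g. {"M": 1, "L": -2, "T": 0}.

{"I": 1, "T": 5, "L": -6}

Dimensional matrix (I×T×L by g×ν×ℓ×D×c×i):
  I: [ 0  0  0  0  0  1]
  T: [-2 -1  0  0 -1  0]
  L: [ 1  2  1  1  1  0]
  [I]: (-1)·0+(-1)·0+(-1)·0+(-2)·0+(1)·1 = 1
  [T]: (-1)·-2+(-1)·-1+(-1)·0+(-2)·-1+(1)·0 = 5
  [L]: (-1)·1+(-1)·2+(-1)·1+(-2)·1+(1)·0 = -6
⇒ I T^5 L^-6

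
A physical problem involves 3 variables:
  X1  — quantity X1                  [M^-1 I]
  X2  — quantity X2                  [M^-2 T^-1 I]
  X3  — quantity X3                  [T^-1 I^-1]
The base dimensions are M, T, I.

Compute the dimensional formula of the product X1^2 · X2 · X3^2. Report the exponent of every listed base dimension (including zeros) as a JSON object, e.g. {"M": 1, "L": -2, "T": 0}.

Write exponents as rows M,T,I / cols X1,X2,X3:
  M: [-1 -2  0]
  T: [ 0 -1 -1]
  I: [ 1  1 -1]
  [M]: (2)·-1+(1)·-2+(2)·0 = -4
  [T]: (2)·0+(1)·-1+(2)·-1 = -3
  [I]: (2)·1+(1)·1+(2)·-1 = 1
⇒ M^-4 T^-3 I

{"M": -4, "T": -3, "I": 1}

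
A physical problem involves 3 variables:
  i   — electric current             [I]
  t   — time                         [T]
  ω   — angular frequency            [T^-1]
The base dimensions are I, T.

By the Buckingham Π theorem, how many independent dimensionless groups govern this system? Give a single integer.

Dimensional matrix (I×T by i×t×ω):
  I: [ 1  0  0]
  T: [ 0  1 -1]
Row reduction gives pivot columns i,t; rank = 2
3 vars − rank 2 = 1 Π group

1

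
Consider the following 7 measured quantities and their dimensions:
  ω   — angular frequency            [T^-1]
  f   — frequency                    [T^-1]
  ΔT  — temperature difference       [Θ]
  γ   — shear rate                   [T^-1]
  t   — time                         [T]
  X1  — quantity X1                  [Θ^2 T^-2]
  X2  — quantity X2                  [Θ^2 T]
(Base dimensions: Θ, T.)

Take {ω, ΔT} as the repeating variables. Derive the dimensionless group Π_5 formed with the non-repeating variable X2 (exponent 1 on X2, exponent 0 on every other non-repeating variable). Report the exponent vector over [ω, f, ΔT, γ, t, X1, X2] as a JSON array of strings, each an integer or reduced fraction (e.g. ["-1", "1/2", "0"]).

Exponent matrix [Θ,T] × [ω,f,ΔT,γ,t,X1,X2]:
  Θ: [ 0  0  1  0  0  2  2]
  T: [-1 -1  0 -1  1 -2  1]
Echelon form has 2 nonzero rows (pivots: ω,ΔT)
Repeat: ω,ΔT; free: f,γ,t,X1,X2
RREF:
  r0: [   1    1    0    1   -1    2   -1]
  r1: [   0    0    1    0    0    2    2]
Fix exponent of X2 at 1, f at 0, γ at 0, t at 0, X1 at 0; solve each RREF row for its pivot's exponent:
  r0: exp(ω) + (-1)·1 = 0 ⇒ exp(ω) = 1
  r1: exp(ΔT) + (2)·1 = 0 ⇒ exp(ΔT) = -2
Π_5 = ω · ΔT^-2 · X2

["1", "0", "-2", "0", "0", "0", "1"]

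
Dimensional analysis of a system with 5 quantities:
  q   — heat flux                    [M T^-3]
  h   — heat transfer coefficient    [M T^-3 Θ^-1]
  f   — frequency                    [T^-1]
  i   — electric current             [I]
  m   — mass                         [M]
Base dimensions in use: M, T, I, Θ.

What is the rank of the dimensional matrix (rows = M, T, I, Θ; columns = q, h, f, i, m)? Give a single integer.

4

Dimensional matrix (M×T×I×Θ by q×h×f×i×m):
  M: [ 1  1  0  0  1]
  T: [-3 -3 -1  0  0]
  I: [ 0  0  0  1  0]
  Θ: [ 0 -1  0  0  0]
Echelon form has 4 nonzero rows (pivots: q,h,f,i)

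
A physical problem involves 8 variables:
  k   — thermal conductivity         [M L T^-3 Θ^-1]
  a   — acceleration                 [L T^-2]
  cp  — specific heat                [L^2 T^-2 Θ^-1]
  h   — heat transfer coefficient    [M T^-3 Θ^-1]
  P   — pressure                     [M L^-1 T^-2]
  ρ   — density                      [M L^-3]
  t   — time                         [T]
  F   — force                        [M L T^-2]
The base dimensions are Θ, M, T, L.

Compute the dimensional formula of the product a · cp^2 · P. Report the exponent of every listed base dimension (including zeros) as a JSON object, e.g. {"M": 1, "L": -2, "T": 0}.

Exponent matrix [Θ,M,T,L] × [k,a,cp,h,P,ρ,t,F]:
  Θ: [-1  0 -1 -1  0  0  0  0]
  M: [ 1  0  0  1  1  1  0  1]
  T: [-3 -2 -2 -3 -2  0  1 -2]
  L: [ 1  1  2  0 -1 -3  0  1]
  [Θ]: (1)·0+(2)·-1+(1)·0 = -2
  [M]: (1)·0+(2)·0+(1)·1 = 1
  [T]: (1)·-2+(2)·-2+(1)·-2 = -8
  [L]: (1)·1+(2)·2+(1)·-1 = 4
⇒ Θ^-2 M T^-8 L^4

{"Θ": -2, "M": 1, "T": -8, "L": 4}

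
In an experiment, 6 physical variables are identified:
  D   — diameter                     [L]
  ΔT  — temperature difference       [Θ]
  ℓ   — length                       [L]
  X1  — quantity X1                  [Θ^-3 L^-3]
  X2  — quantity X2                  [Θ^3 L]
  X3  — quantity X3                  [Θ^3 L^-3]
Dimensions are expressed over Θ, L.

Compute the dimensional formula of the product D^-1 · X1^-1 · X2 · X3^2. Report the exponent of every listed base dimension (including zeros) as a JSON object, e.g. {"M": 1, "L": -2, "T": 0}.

{"Θ": 12, "L": -3}

Exponent matrix [Θ,L] × [D,ΔT,ℓ,X1,X2,X3]:
  Θ: [ 0  1  0 -3  3  3]
  L: [ 1  0  1 -3  1 -3]
  [Θ]: (-1)·0+(-1)·-3+(1)·3+(2)·3 = 12
  [L]: (-1)·1+(-1)·-3+(1)·1+(2)·-3 = -3
⇒ Θ^12 L^-3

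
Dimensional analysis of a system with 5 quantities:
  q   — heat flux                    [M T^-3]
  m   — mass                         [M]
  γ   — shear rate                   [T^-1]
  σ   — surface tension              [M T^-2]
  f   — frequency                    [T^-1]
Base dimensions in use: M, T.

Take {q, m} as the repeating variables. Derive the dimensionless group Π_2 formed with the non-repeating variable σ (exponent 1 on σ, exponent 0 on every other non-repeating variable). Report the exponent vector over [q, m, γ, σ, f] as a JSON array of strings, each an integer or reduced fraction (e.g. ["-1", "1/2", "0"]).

Dimensional matrix (M×T by q×m×γ×σ×f):
  M: [ 1  1  0  1  0]
  T: [-3  0 -1 -2 -1]
RREF → pivots at {q,m} ⇒ r = 2
Repeat: q,m; free: γ,σ,f
RREF:
  r0: [   1    0  1/3  2/3  1/3]
  r1: [   0    1 -1/3  1/3 -1/3]
Fix exponent of σ at 1, γ at 0, f at 0; solve each RREF row for its pivot's exponent:
  r0: exp(q) + (2/3)·1 = 0 ⇒ exp(q) = -2/3
  r1: exp(m) + (1/3)·1 = 0 ⇒ exp(m) = -1/3
Π_2 = q^(-2/3) · m^(-1/3) · σ

["-2/3", "-1/3", "0", "1", "0"]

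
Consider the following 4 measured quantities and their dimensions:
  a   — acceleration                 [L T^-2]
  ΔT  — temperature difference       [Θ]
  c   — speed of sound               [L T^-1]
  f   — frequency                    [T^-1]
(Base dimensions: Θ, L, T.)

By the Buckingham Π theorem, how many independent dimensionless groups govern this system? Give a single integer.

Write exponents as rows Θ,L,T / cols a,ΔT,c,f:
  Θ: [ 0  1  0  0]
  L: [ 1  0  1  0]
  T: [-2  0 -1 -1]
Row reduction gives pivot columns a,ΔT,c; rank = 3
n=4, r=3 ⇒ 1 dimensionless group

1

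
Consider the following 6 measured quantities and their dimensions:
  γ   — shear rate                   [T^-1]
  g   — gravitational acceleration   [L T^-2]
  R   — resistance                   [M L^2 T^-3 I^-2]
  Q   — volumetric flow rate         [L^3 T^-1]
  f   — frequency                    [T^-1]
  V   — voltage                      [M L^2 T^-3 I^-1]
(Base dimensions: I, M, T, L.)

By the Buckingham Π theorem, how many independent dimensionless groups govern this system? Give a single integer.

2

Exponent matrix [I,M,T,L] × [γ,g,R,Q,f,V]:
  I: [ 0  0 -2  0  0 -1]
  M: [ 0  0  1  0  0  1]
  T: [-1 -2 -3 -1 -1 -3]
  L: [ 0  1  2  3  0  2]
RREF → pivots at {γ,g,R,V} ⇒ r = 4
Π count = n − r = 6 − 4 = 2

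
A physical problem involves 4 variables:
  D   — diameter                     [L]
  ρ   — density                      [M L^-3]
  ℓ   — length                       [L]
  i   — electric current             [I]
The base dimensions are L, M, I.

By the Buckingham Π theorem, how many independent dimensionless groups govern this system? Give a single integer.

1

Exponent matrix [L,M,I] × [D,ρ,ℓ,i]:
  L: [ 1 -3  1  0]
  M: [ 0  1  0  0]
  I: [ 0  0  0  1]
Row reduction gives pivot columns D,ρ,i; rank = 3
Π count = n − r = 4 − 3 = 1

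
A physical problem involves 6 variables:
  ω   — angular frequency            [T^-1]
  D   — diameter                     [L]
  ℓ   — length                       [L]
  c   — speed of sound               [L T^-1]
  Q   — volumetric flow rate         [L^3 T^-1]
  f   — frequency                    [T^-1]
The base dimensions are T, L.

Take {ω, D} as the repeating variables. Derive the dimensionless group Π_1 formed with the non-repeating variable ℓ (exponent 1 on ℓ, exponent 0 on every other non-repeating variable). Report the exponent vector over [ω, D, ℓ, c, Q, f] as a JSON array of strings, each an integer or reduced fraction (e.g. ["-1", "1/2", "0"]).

Exponent matrix [T,L] × [ω,D,ℓ,c,Q,f]:
  T: [-1  0  0 -1 -1 -1]
  L: [ 0  1  1  1  3  0]
RREF → pivots at {ω,D} ⇒ r = 2
Repeat: ω,D; free: ℓ,c,Q,f
RREF:
  r0: [   1    0    0    1    1    1]
  r1: [   0    1    1    1    3    0]
Fix exponent of ℓ at 1, c at 0, Q at 0, f at 0; solve each RREF row for its pivot's exponent:
  r0: exp(ω) + (0)·1 = 0 ⇒ exp(ω) = 0
  r1: exp(D) + (1)·1 = 0 ⇒ exp(D) = -1
Π_1 = D^-1 · ℓ

["0", "-1", "1", "0", "0", "0"]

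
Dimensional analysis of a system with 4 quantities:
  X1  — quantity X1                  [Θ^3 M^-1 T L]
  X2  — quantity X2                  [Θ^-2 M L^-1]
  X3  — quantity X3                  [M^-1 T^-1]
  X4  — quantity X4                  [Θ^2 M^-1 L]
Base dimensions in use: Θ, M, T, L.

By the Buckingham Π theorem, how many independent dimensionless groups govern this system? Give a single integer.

1

Write exponents as rows Θ,M,T,L / cols X1,X2,X3,X4:
  Θ: [ 3 -2  0  2]
  M: [-1  1 -1 -1]
  T: [ 1  0 -1  0]
  L: [ 1 -1  0  1]
Row reduction gives pivot columns X1,X2,X3; rank = 3
n=4, r=3 ⇒ 1 dimensionless group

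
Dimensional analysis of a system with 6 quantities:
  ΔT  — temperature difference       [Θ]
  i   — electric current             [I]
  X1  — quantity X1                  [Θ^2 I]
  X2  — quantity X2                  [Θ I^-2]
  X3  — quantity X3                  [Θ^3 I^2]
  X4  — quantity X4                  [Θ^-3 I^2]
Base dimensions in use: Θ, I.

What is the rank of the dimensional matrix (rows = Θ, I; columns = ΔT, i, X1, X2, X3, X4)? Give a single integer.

2

Dimensional matrix (Θ×I by ΔT×i×X1×X2×X3×X4):
  Θ: [ 1  0  2  1  3 -3]
  I: [ 0  1  1 -2  2  2]
Echelon form has 2 nonzero rows (pivots: ΔT,i)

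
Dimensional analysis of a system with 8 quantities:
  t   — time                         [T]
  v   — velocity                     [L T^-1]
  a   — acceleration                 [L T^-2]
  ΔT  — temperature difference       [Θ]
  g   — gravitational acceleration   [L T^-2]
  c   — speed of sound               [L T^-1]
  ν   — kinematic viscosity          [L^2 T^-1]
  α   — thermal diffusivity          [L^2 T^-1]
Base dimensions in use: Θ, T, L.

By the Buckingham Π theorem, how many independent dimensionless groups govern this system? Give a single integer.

5

Dimensional matrix (Θ×T×L by t×v×a×ΔT×g×c×ν×α):
  Θ: [ 0  0  0  1  0  0  0  0]
  T: [ 1 -1 -2  0 -2 -1 -1 -1]
  L: [ 0  1  1  0  1  1  2  2]
RREF → pivots at {t,v,ΔT} ⇒ r = 3
Π count = n − r = 8 − 3 = 5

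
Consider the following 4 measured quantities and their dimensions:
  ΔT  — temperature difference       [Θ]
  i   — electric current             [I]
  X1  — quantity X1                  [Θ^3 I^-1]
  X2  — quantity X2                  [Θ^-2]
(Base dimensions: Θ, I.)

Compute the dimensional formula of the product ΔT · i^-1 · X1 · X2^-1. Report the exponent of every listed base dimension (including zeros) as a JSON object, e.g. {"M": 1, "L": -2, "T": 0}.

{"Θ": 6, "I": -2}

Exponent matrix [Θ,I] × [ΔT,i,X1,X2]:
  Θ: [ 1  0  3 -2]
  I: [ 0  1 -1  0]
  [Θ]: (1)·1+(-1)·0+(1)·3+(-1)·-2 = 6
  [I]: (1)·0+(-1)·1+(1)·-1+(-1)·0 = -2
⇒ Θ^6 I^-2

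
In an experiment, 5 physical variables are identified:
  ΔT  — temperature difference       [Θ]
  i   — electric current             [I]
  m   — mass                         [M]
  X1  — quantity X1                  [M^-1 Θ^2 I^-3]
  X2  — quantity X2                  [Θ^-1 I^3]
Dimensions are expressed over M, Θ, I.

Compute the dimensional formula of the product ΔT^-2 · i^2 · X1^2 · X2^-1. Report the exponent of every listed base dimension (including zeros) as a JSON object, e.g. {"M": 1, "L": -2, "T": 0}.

Dimensional matrix (M×Θ×I by ΔT×i×m×X1×X2):
  M: [ 0  0  1 -1  0]
  Θ: [ 1  0  0  2 -1]
  I: [ 0  1  0 -3  3]
  [M]: (-2)·0+(2)·0+(2)·-1+(-1)·0 = -2
  [Θ]: (-2)·1+(2)·0+(2)·2+(-1)·-1 = 3
  [I]: (-2)·0+(2)·1+(2)·-3+(-1)·3 = -7
⇒ M^-2 Θ^3 I^-7

{"M": -2, "Θ": 3, "I": -7}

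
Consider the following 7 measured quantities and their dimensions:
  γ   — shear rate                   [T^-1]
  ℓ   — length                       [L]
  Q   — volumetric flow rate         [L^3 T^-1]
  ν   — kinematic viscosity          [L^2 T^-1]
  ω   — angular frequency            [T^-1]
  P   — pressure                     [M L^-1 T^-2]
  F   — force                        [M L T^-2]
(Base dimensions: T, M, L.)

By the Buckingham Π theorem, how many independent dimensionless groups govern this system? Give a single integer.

4

Exponent matrix [T,M,L] × [γ,ℓ,Q,ν,ω,P,F]:
  T: [-1  0 -1 -1 -1 -2 -2]
  M: [ 0  0  0  0  0  1  1]
  L: [ 0  1  3  2  0 -1  1]
RREF → pivots at {γ,ℓ,P} ⇒ r = 3
7 vars − rank 3 = 4 Π groups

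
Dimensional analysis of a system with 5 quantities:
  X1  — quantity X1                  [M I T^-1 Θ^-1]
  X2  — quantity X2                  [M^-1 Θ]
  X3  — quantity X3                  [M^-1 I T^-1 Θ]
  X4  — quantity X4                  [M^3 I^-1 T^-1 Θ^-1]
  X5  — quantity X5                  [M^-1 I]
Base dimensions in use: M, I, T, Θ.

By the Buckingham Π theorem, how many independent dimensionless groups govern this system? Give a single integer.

2

Write exponents as rows M,I,T,Θ / cols X1,X2,X3,X4,X5:
  M: [ 1 -1 -1  3 -1]
  I: [ 1  0  1 -1  1]
  T: [-1  0 -1 -1  0]
  Θ: [-1  1  1 -1  0]
Row reduction gives pivot columns X1,X2,X4; rank = 3
Π count = n − r = 5 − 3 = 2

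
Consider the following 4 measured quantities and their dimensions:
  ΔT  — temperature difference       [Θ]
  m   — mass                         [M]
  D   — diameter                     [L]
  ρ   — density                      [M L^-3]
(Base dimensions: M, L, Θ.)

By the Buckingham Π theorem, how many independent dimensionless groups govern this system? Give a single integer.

1

Write exponents as rows M,L,Θ / cols ΔT,m,D,ρ:
  M: [ 0  1  0  1]
  L: [ 0  0  1 -3]
  Θ: [ 1  0  0  0]
RREF → pivots at {ΔT,m,D} ⇒ r = 3
n=4, r=3 ⇒ 1 dimensionless group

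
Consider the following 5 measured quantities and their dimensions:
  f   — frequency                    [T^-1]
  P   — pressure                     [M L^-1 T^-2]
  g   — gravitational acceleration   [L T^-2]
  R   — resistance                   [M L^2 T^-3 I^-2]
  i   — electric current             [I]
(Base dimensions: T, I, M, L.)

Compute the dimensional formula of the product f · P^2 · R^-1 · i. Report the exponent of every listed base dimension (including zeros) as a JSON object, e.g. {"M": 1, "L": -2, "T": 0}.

{"T": -2, "I": 3, "M": 1, "L": -4}

Write exponents as rows T,I,M,L / cols f,P,g,R,i:
  T: [-1 -2 -2 -3  0]
  I: [ 0  0  0 -2  1]
  M: [ 0  1  0  1  0]
  L: [ 0 -1  1  2  0]
  [T]: (1)·-1+(2)·-2+(-1)·-3+(1)·0 = -2
  [I]: (1)·0+(2)·0+(-1)·-2+(1)·1 = 3
  [M]: (1)·0+(2)·1+(-1)·1+(1)·0 = 1
  [L]: (1)·0+(2)·-1+(-1)·2+(1)·0 = -4
⇒ T^-2 I^3 M L^-4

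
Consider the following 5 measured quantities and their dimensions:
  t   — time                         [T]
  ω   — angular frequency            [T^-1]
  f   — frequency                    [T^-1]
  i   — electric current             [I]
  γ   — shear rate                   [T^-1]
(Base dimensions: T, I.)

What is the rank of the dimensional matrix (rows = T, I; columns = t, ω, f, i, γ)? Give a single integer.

Dimensional matrix (T×I by t×ω×f×i×γ):
  T: [ 1 -1 -1  0 -1]
  I: [ 0  0  0  1  0]
Row reduction gives pivot columns t,i; rank = 2

2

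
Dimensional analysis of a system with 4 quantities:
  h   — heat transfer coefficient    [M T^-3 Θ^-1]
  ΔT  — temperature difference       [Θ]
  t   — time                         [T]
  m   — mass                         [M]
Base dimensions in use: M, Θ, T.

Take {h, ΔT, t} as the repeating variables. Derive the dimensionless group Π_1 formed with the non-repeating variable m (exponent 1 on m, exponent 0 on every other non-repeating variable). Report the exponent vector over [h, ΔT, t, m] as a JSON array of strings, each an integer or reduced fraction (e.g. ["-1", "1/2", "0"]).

Dimensional matrix (M×Θ×T by h×ΔT×t×m):
  M: [ 1  0  0  1]
  Θ: [-1  1  0  0]
  T: [-3  0  1  0]
Echelon form has 3 nonzero rows (pivots: h,ΔT,t)
Pivot set = {h,ΔT,t}, free = {m}
RREF:
  r0: [   1    0    0    1]
  r1: [   0    1    0    1]
  r2: [   0    0    1    3]
Fix exponent of m at 1; solve each RREF row for its pivot's exponent:
  r0: exp(h) + (1)·1 = 0 ⇒ exp(h) = -1
  r1: exp(ΔT) + (1)·1 = 0 ⇒ exp(ΔT) = -1
  r2: exp(t) + (3)·1 = 0 ⇒ exp(t) = -3
Π_1 = h^-1 · ΔT^-1 · t^-3 · m

["-1", "-1", "-3", "1"]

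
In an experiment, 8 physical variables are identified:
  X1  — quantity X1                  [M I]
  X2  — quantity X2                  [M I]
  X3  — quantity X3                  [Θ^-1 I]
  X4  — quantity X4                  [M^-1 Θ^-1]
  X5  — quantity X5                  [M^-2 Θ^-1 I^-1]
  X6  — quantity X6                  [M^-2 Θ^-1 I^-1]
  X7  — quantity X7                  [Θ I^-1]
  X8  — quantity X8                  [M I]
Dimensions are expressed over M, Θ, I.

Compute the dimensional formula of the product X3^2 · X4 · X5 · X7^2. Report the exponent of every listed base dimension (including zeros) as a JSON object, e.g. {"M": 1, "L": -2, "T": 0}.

{"M": -3, "Θ": -2, "I": -1}

Exponent matrix [M,Θ,I] × [X1,X2,X3,X4,X5,X6,X7,X8]:
  M: [ 1  1  0 -1 -2 -2  0  1]
  Θ: [ 0  0 -1 -1 -1 -1  1  0]
  I: [ 1  1  1  0 -1 -1 -1  1]
  [M]: (2)·0+(1)·-1+(1)·-2+(2)·0 = -3
  [Θ]: (2)·-1+(1)·-1+(1)·-1+(2)·1 = -2
  [I]: (2)·1+(1)·0+(1)·-1+(2)·-1 = -1
⇒ M^-3 Θ^-2 I^-1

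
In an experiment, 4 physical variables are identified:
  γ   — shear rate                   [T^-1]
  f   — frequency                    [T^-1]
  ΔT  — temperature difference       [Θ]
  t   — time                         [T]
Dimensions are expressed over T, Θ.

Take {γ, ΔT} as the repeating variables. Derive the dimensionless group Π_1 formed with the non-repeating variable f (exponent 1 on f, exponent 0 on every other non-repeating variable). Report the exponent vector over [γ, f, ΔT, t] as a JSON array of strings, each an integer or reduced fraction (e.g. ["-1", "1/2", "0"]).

["-1", "1", "0", "0"]

Exponent matrix [T,Θ] × [γ,f,ΔT,t]:
  T: [-1 -1  0  1]
  Θ: [ 0  0  1  0]
Echelon form has 2 nonzero rows (pivots: γ,ΔT)
Repeat: γ,ΔT; free: f,t
RREF:
  r0: [   1    1    0   -1]
  r1: [   0    0    1    0]
Fix exponent of f at 1, t at 0; solve each RREF row for its pivot's exponent:
  r0: exp(γ) + (1)·1 = 0 ⇒ exp(γ) = -1
  r1: exp(ΔT) + (0)·1 = 0 ⇒ exp(ΔT) = 0
Π_1 = γ^-1 · f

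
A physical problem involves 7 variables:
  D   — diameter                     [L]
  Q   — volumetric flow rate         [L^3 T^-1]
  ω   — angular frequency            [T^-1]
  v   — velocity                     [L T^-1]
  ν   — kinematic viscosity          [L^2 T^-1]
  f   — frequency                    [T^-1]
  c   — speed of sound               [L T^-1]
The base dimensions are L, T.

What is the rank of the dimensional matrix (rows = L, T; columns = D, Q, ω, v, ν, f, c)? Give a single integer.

2

Dimensional matrix (L×T by D×Q×ω×v×ν×f×c):
  L: [ 1  3  0  1  2  0  1]
  T: [ 0 -1 -1 -1 -1 -1 -1]
Row reduction gives pivot columns D,Q; rank = 2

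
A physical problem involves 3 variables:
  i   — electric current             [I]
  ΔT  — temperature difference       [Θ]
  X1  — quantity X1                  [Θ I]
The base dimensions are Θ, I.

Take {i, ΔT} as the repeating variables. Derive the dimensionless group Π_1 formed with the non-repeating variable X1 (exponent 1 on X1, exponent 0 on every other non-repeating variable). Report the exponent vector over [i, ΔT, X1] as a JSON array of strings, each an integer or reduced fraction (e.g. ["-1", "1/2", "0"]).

["-1", "-1", "1"]

Exponent matrix [Θ,I] × [i,ΔT,X1]:
  Θ: [ 0  1  1]
  I: [ 1  0  1]
Row reduction gives pivot columns i,ΔT; rank = 2
Repeat: i,ΔT; free: X1
RREF:
  r0: [   1    0    1]
  r1: [   0    1    1]
Fix exponent of X1 at 1; solve each RREF row for its pivot's exponent:
  r0: exp(i) + (1)·1 = 0 ⇒ exp(i) = -1
  r1: exp(ΔT) + (1)·1 = 0 ⇒ exp(ΔT) = -1
Π_1 = i^-1 · ΔT^-1 · X1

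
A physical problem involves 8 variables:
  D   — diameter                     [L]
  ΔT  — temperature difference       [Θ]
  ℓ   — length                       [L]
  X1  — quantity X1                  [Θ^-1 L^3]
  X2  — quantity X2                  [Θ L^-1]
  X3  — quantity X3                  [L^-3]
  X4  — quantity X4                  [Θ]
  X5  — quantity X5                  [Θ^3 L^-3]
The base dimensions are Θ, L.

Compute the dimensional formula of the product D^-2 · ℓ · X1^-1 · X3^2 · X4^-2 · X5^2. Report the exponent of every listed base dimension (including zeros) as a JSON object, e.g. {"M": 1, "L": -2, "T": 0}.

Write exponents as rows Θ,L / cols D,ΔT,ℓ,X1,X2,X3,X4,X5:
  Θ: [ 0  1  0 -1  1  0  1  3]
  L: [ 1  0  1  3 -1 -3  0 -3]
  [Θ]: (-2)·0+(1)·0+(-1)·-1+(2)·0+(-2)·1+(2)·3 = 5
  [L]: (-2)·1+(1)·1+(-1)·3+(2)·-3+(-2)·0+(2)·-3 = -16
⇒ Θ^5 L^-16

{"Θ": 5, "L": -16}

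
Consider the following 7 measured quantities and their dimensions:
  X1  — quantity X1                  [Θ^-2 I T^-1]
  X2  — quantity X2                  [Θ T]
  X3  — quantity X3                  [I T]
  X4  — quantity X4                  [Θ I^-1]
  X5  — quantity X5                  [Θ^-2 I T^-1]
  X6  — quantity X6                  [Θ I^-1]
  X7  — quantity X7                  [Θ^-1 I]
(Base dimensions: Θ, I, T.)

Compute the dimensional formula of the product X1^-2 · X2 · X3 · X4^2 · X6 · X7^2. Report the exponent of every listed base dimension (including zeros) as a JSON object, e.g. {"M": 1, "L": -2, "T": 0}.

Exponent matrix [Θ,I,T] × [X1,X2,X3,X4,X5,X6,X7]:
  Θ: [-2  1  0  1 -2  1 -1]
  I: [ 1  0  1 -1  1 -1  1]
  T: [-1  1  1  0 -1  0  0]
  [Θ]: (-2)·-2+(1)·1+(1)·0+(2)·1+(1)·1+(2)·-1 = 6
  [I]: (-2)·1+(1)·0+(1)·1+(2)·-1+(1)·-1+(2)·1 = -2
  [T]: (-2)·-1+(1)·1+(1)·1+(2)·0+(1)·0+(2)·0 = 4
⇒ Θ^6 I^-2 T^4

{"Θ": 6, "I": -2, "T": 4}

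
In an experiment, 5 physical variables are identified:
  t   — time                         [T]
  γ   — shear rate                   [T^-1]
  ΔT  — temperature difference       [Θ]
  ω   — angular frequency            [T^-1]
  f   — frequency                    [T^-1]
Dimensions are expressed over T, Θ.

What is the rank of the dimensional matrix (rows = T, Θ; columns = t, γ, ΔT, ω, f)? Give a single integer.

2

Exponent matrix [T,Θ] × [t,γ,ΔT,ω,f]:
  T: [ 1 -1  0 -1 -1]
  Θ: [ 0  0  1  0  0]
Echelon form has 2 nonzero rows (pivots: t,ΔT)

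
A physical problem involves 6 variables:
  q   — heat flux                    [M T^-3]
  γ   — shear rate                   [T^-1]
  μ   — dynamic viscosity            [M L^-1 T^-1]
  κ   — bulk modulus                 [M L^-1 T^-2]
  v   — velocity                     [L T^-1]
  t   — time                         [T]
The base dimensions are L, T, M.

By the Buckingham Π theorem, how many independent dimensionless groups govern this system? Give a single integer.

3

Write exponents as rows L,T,M / cols q,γ,μ,κ,v,t:
  L: [ 0  0 -1 -1  1  0]
  T: [-3 -1 -1 -2 -1  1]
  M: [ 1  0  1  1  0  0]
Echelon form has 3 nonzero rows (pivots: q,γ,μ)
Π count = n − r = 6 − 3 = 3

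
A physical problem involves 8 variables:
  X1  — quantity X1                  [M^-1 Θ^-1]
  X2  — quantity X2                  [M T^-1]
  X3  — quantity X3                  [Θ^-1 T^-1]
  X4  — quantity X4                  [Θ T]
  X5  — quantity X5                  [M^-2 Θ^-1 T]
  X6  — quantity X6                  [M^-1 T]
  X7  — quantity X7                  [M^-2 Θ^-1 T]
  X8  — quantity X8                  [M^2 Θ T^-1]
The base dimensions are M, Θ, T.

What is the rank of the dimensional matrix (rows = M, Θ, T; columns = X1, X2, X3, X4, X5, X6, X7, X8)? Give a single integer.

Write exponents as rows M,Θ,T / cols X1,X2,X3,X4,X5,X6,X7,X8:
  M: [-1  1  0  0 -2 -1 -2  2]
  Θ: [-1  0 -1  1 -1  0 -1  1]
  T: [ 0 -1 -1  1  1  1  1 -1]
Row reduction gives pivot columns X1,X2; rank = 2

2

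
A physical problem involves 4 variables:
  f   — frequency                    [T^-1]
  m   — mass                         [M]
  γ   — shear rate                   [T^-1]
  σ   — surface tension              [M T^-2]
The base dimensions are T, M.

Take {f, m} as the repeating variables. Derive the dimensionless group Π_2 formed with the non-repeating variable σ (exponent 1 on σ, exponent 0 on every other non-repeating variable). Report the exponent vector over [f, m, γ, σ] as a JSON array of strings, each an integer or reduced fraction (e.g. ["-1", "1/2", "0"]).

["-2", "-1", "0", "1"]

Dimensional matrix (T×M by f×m×γ×σ):
  T: [-1  0 -1 -2]
  M: [ 0  1  0  1]
Row reduction gives pivot columns f,m; rank = 2
Repeat: f,m; free: γ,σ
RREF:
  r0: [   1    0    1    2]
  r1: [   0    1    0    1]
Fix exponent of σ at 1, γ at 0; solve each RREF row for its pivot's exponent:
  r0: exp(f) + (2)·1 = 0 ⇒ exp(f) = -2
  r1: exp(m) + (1)·1 = 0 ⇒ exp(m) = -1
Π_2 = f^-2 · m^-1 · σ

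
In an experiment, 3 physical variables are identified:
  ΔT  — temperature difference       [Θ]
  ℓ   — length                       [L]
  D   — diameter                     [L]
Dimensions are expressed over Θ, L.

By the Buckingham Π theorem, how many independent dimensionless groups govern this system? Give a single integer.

Exponent matrix [Θ,L] × [ΔT,ℓ,D]:
  Θ: [ 1  0  0]
  L: [ 0  1  1]
Echelon form has 2 nonzero rows (pivots: ΔT,ℓ)
Π count = n − r = 3 − 2 = 1

1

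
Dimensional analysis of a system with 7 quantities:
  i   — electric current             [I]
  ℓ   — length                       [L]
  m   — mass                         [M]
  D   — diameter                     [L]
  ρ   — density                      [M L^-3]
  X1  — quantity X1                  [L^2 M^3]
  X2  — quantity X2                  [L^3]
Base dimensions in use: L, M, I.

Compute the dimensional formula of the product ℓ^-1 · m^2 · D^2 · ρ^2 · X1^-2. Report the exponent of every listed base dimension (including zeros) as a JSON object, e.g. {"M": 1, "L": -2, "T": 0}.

Write exponents as rows L,M,I / cols i,ℓ,m,D,ρ,X1,X2:
  L: [ 0  1  0  1 -3  2  3]
  M: [ 0  0  1  0  1  3  0]
  I: [ 1  0  0  0  0  0  0]
  [L]: (-1)·1+(2)·0+(2)·1+(2)·-3+(-2)·2 = -9
  [M]: (-1)·0+(2)·1+(2)·0+(2)·1+(-2)·3 = -2
  [I]: (-1)·0+(2)·0+(2)·0+(2)·0+(-2)·0 = 0
⇒ L^-9 M^-2

{"L": -9, "M": -2, "I": 0}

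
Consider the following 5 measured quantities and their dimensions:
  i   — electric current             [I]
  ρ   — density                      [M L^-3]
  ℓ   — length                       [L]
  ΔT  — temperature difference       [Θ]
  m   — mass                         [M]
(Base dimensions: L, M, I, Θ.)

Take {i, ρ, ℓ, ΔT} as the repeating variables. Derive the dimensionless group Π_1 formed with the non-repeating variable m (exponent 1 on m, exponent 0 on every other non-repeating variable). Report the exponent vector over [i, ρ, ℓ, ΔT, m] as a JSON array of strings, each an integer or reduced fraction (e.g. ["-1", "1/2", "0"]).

Exponent matrix [L,M,I,Θ] × [i,ρ,ℓ,ΔT,m]:
  L: [ 0 -3  1  0  0]
  M: [ 0  1  0  0  1]
  I: [ 1  0  0  0  0]
  Θ: [ 0  0  0  1  0]
RREF → pivots at {i,ρ,ℓ,ΔT} ⇒ r = 4
Pivot set = {i,ρ,ℓ,ΔT}, free = {m}
RREF:
  r0: [   1    0    0    0    0]
  r1: [   0    1    0    0    1]
  r2: [   0    0    1    0    3]
  r3: [   0    0    0    1    0]
Fix exponent of m at 1; solve each RREF row for its pivot's exponent:
  r0: exp(i) + (0)·1 = 0 ⇒ exp(i) = 0
  r1: exp(ρ) + (1)·1 = 0 ⇒ exp(ρ) = -1
  r2: exp(ℓ) + (3)·1 = 0 ⇒ exp(ℓ) = -3
  r3: exp(ΔT) + (0)·1 = 0 ⇒ exp(ΔT) = 0
Π_1 = ρ^-1 · ℓ^-3 · m

["0", "-1", "-3", "0", "1"]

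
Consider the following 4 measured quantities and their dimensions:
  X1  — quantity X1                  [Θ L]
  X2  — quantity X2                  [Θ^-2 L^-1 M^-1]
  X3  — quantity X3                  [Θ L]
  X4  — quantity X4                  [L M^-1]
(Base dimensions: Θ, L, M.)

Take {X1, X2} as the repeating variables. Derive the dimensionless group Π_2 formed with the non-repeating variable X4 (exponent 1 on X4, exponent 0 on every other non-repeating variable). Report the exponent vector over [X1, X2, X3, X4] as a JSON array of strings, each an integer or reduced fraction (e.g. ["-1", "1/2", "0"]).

Write exponents as rows Θ,L,M / cols X1,X2,X3,X4:
  Θ: [ 1 -2  1  0]
  L: [ 1 -1  1  1]
  M: [ 0 -1  0 -1]
Echelon form has 2 nonzero rows (pivots: X1,X2)
Repeat: X1,X2; free: X3,X4
RREF:
  r0: [   1    0    1    2]
  r1: [   0    1    0    1]
  r2: [   0    0    0    0]
Fix exponent of X4 at 1, X3 at 0; solve each RREF row for its pivot's exponent:
  r0: exp(X1) + (2)·1 = 0 ⇒ exp(X1) = -2
  r1: exp(X2) + (1)·1 = 0 ⇒ exp(X2) = -1
Π_2 = X1^-2 · X2^-1 · X4

["-2", "-1", "0", "1"]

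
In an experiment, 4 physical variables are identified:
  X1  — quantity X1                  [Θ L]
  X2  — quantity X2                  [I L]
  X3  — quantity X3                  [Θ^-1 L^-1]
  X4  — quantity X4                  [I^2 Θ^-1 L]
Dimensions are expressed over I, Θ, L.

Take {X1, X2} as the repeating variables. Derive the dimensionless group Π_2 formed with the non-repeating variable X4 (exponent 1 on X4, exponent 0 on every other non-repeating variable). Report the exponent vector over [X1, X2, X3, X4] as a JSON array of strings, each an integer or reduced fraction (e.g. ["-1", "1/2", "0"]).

["1", "-2", "0", "1"]

Write exponents as rows I,Θ,L / cols X1,X2,X3,X4:
  I: [ 0  1  0  2]
  Θ: [ 1  0 -1 -1]
  L: [ 1  1 -1  1]
RREF → pivots at {X1,X2} ⇒ r = 2
Repeat: X1,X2; free: X3,X4
RREF:
  r0: [   1    0   -1   -1]
  r1: [   0    1    0    2]
  r2: [   0    0    0    0]
Fix exponent of X4 at 1, X3 at 0; solve each RREF row for its pivot's exponent:
  r0: exp(X1) + (-1)·1 = 0 ⇒ exp(X1) = 1
  r1: exp(X2) + (2)·1 = 0 ⇒ exp(X2) = -2
Π_2 = X1 · X2^-2 · X4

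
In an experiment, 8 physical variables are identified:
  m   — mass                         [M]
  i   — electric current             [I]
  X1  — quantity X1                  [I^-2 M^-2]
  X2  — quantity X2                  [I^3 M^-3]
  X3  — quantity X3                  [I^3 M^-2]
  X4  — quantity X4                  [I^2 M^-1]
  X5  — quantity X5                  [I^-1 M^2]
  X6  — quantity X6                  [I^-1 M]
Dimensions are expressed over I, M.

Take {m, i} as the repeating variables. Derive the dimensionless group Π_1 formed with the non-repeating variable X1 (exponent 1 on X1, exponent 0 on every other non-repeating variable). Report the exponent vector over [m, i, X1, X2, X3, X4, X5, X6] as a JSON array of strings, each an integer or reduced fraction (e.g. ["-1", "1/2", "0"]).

Exponent matrix [I,M] × [m,i,X1,X2,X3,X4,X5,X6]:
  I: [ 0  1 -2  3  3  2 -1 -1]
  M: [ 1  0 -2 -3 -2 -1  2  1]
Echelon form has 2 nonzero rows (pivots: m,i)
Pivot set = {m,i}, free = {X1,X2,X3,X4,X5,X6}
RREF:
  r0: [   1    0   -2   -3   -2   -1    2    1]
  r1: [   0    1   -2    3    3    2   -1   -1]
Fix exponent of X1 at 1, X2 at 0, X3 at 0, X4 at 0, X5 at 0, X6 at 0; solve each RREF row for its pivot's exponent:
  r0: exp(m) + (-2)·1 = 0 ⇒ exp(m) = 2
  r1: exp(i) + (-2)·1 = 0 ⇒ exp(i) = 2
Π_1 = m^2 · i^2 · X1

["2", "2", "1", "0", "0", "0", "0", "0"]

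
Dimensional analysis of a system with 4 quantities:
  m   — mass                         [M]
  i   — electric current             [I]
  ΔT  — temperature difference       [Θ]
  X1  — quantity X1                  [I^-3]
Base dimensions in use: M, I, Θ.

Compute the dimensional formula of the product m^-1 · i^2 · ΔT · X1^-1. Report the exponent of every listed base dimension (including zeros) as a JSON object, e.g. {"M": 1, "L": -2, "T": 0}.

{"M": -1, "I": 5, "Θ": 1}

Write exponents as rows M,I,Θ / cols m,i,ΔT,X1:
  M: [ 1  0  0  0]
  I: [ 0  1  0 -3]
  Θ: [ 0  0  1  0]
  [M]: (-1)·1+(2)·0+(1)·0+(-1)·0 = -1
  [I]: (-1)·0+(2)·1+(1)·0+(-1)·-3 = 5
  [Θ]: (-1)·0+(2)·0+(1)·1+(-1)·0 = 1
⇒ M^-1 I^5 Θ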